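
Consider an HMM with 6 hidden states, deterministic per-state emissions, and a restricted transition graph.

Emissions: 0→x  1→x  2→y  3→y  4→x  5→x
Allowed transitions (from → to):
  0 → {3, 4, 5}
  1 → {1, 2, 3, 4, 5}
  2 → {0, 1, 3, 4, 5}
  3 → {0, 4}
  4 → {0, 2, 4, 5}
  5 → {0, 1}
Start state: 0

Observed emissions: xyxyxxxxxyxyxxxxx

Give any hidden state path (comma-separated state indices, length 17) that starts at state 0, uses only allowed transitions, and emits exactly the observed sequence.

0,3,0,3,4,0,4,0,4,2,1,2,1,5,0,5,1

  t0 'x' -> {0,1,4,5}, take 0 (start)
  t1 'y' -> {2,3}, take 3 (0->3 ok)
  t2 'x' -> {0,1,4,5}, take 0 (3->0 ok)
  t3 'y' -> {2,3}, take 3 (0->3 ok)
  t4 'x' -> {0,1,4,5}, take 4 (3->4 ok)
  t5 'x' -> {0,1,4,5}, take 0 (4->0 ok)
  t6 'x' -> {0,1,4,5}, take 4 (0->4 ok)
  t7 'x' -> {0,1,4,5}, take 0 (4->0 ok)
  t8 'x' -> {0,1,4,5}, take 4 (0->4 ok)
  t9 'y' -> {2,3}, take 2 (4->2 ok)
  t10 'x' -> {0,1,4,5}, take 1 (2->1 ok)
  t11 'y' -> {2,3}, take 2 (1->2 ok)
  t12 'x' -> {0,1,4,5}, take 1 (2->1 ok)
  t13 'x' -> {0,1,4,5}, take 5 (1->5 ok)
  t14 'x' -> {0,1,4,5}, take 0 (5->0 ok)
  t15 'x' -> {0,1,4,5}, take 5 (0->5 ok)
  t16 'x' -> {0,1,4,5}, take 1 (5->1 ok)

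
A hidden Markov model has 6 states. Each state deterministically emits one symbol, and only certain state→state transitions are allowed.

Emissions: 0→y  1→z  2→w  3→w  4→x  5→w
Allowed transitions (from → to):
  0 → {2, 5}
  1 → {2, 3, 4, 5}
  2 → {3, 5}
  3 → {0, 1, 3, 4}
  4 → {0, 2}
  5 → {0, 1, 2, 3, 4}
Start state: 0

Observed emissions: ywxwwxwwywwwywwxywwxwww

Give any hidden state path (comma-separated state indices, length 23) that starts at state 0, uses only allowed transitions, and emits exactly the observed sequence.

  0: obs=y cand={0} pick 0 [start]
  1: obs=w cand={2,3,5} pick 5 [0->5 ok]
  2: obs=x cand={4} pick 4 [5->4 ok]
  3: obs=w cand={2,3,5} pick 2 [4->2 ok]
  4: obs=w cand={2,3,5} pick 3 [2->3 ok]
  5: obs=x cand={4} pick 4 [3->4 ok]
  6: obs=w cand={2,3,5} pick 2 [4->2 ok]
  7: obs=w cand={2,3,5} pick 3 [2->3 ok]
  8: obs=y cand={0} pick 0 [3->0 ok]
  9: obs=w cand={2,3,5} pick 5 [0->5 ok]
  10: obs=w cand={2,3,5} pick 2 [5->2 ok]
  11: obs=w cand={2,3,5} pick 5 [2->5 ok]
  12: obs=y cand={0} pick 0 [5->0 ok]
  13: obs=w cand={2,3,5} pick 2 [0->2 ok]
  14: obs=w cand={2,3,5} pick 3 [2->3 ok]
  15: obs=x cand={4} pick 4 [3->4 ok]
  16: obs=y cand={0} pick 0 [4->0 ok]
  17: obs=w cand={2,3,5} pick 2 [0->2 ok]
  18: obs=w cand={2,3,5} pick 3 [2->3 ok]
  19: obs=x cand={4} pick 4 [3->4 ok]
  20: obs=w cand={2,3,5} pick 2 [4->2 ok]
  21: obs=w cand={2,3,5} pick 5 [2->5 ok]
  22: obs=w cand={2,3,5} pick 3 [5->3 ok]

0,5,4,2,3,4,2,3,0,5,2,5,0,2,3,4,0,2,3,4,2,5,3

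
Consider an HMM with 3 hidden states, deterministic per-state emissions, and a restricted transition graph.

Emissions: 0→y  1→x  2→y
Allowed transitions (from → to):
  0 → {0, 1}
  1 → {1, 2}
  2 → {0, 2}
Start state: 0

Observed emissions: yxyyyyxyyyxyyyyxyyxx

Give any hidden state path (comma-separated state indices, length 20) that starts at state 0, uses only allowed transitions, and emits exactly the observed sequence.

  t0 'y' -> {0,2}, take 0 (start)
  t1 'x' -> {1}, take 1 (0->1 ok)
  t2 'y' -> {0,2}, take 2 (1->2 ok)
  t3 'y' -> {0,2}, take 2 (2->2 ok)
  t4 'y' -> {0,2}, take 2 (2->2 ok)
  t5 'y' -> {0,2}, take 0 (2->0 ok)
  t6 'x' -> {1}, take 1 (0->1 ok)
  t7 'y' -> {0,2}, take 2 (1->2 ok)
  t8 'y' -> {0,2}, take 0 (2->0 ok)
  t9 'y' -> {0,2}, take 0 (0->0 ok)
  t10 'x' -> {1}, take 1 (0->1 ok)
  t11 'y' -> {0,2}, take 2 (1->2 ok)
  t12 'y' -> {0,2}, take 2 (2->2 ok)
  t13 'y' -> {0,2}, take 2 (2->2 ok)
  t14 'y' -> {0,2}, take 0 (2->0 ok)
  t15 'x' -> {1}, take 1 (0->1 ok)
  t16 'y' -> {0,2}, take 2 (1->2 ok)
  t17 'y' -> {0,2}, take 0 (2->0 ok)
  t18 'x' -> {1}, take 1 (0->1 ok)
  t19 'x' -> {1}, take 1 (1->1 ok)

0,1,2,2,2,0,1,2,0,0,1,2,2,2,0,1,2,0,1,1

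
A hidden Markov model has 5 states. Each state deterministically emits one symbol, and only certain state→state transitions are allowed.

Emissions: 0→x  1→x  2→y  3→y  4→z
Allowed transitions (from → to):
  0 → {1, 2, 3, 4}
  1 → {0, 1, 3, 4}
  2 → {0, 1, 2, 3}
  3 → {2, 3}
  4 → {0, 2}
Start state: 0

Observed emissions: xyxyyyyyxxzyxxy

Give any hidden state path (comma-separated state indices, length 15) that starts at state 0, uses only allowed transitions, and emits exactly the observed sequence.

  [0] x  {0,1}  => 0  start
  [1] y  {2,3}  => 2  0->2 ok
  [2] x  {0,1}  => 1  2->1 ok
  [3] y  {2,3}  => 3  1->3 ok
  [4] y  {2,3}  => 3  3->3 ok
  [5] y  {2,3}  => 3  3->3 ok
  [6] y  {2,3}  => 2  3->2 ok
  [7] y  {2,3}  => 2  2->2 ok
  [8] x  {0,1}  => 0  2->0 ok
  [9] x  {0,1}  => 1  0->1 ok
  [10] z  {4}  => 4  1->4 ok
  [11] y  {2,3}  => 2  4->2 ok
  [12] x  {0,1}  => 1  2->1 ok
  [13] x  {0,1}  => 0  1->0 ok
  [14] y  {2,3}  => 3  0->3 ok

0,2,1,3,3,3,2,2,0,1,4,2,1,0,3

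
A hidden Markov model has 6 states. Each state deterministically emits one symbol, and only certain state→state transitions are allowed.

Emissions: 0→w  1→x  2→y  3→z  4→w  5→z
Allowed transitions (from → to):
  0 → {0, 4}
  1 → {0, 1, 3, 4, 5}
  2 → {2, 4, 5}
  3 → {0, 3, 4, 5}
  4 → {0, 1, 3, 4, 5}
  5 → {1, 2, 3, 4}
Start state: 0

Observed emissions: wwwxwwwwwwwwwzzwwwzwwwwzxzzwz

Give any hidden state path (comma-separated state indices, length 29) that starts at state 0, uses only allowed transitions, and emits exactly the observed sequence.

  t0 'w' -> {0,4}, take 0 (start)
  t1 'w' -> {0,4}, take 4 (0->4 ok)
  t2 'w' -> {0,4}, take 4 (4->4 ok)
  t3 'x' -> {1}, take 1 (4->1 ok)
  t4 'w' -> {0,4}, take 0 (1->0 ok)
  t5 'w' -> {0,4}, take 0 (0->0 ok)
  t6 'w' -> {0,4}, take 0 (0->0 ok)
  t7 'w' -> {0,4}, take 0 (0->0 ok)
  t8 'w' -> {0,4}, take 0 (0->0 ok)
  t9 'w' -> {0,4}, take 0 (0->0 ok)
  t10 'w' -> {0,4}, take 0 (0->0 ok)
  t11 'w' -> {0,4}, take 0 (0->0 ok)
  t12 'w' -> {0,4}, take 4 (0->4 ok)
  t13 'z' -> {3,5}, take 3 (4->3 ok)
  t14 'z' -> {3,5}, take 3 (3->3 ok)
  t15 'w' -> {0,4}, take 0 (3->0 ok)
  t16 'w' -> {0,4}, take 4 (0->4 ok)
  t17 'w' -> {0,4}, take 4 (4->4 ok)
  t18 'z' -> {3,5}, take 3 (4->3 ok)
  t19 'w' -> {0,4}, take 0 (3->0 ok)
  t20 'w' -> {0,4}, take 0 (0->0 ok)
  t21 'w' -> {0,4}, take 0 (0->0 ok)
  t22 'w' -> {0,4}, take 4 (0->4 ok)
  t23 'z' -> {3,5}, take 5 (4->5 ok)
  t24 'x' -> {1}, take 1 (5->1 ok)
  t25 'z' -> {3,5}, take 5 (1->5 ok)
  t26 'z' -> {3,5}, take 3 (5->3 ok)
  t27 'w' -> {0,4}, take 4 (3->4 ok)
  t28 'z' -> {3,5}, take 5 (4->5 ok)

0,4,4,1,0,0,0,0,0,0,0,0,4,3,3,0,4,4,3,0,0,0,4,5,1,5,3,4,5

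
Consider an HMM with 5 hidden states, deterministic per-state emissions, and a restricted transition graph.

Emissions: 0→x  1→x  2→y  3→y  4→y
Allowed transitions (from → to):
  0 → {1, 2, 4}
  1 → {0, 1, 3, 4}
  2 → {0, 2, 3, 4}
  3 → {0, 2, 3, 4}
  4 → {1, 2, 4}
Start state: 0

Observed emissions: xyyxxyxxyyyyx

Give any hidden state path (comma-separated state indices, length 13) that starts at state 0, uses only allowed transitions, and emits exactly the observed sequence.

0,4,4,1,0,4,1,0,2,4,4,4,1

  [0] x  {0,1}  => 0  start
  [1] y  {2,3,4}  => 4  0->4 ok
  [2] y  {2,3,4}  => 4  4->4 ok
  [3] x  {0,1}  => 1  4->1 ok
  [4] x  {0,1}  => 0  1->0 ok
  [5] y  {2,3,4}  => 4  0->4 ok
  [6] x  {0,1}  => 1  4->1 ok
  [7] x  {0,1}  => 0  1->0 ok
  [8] y  {2,3,4}  => 2  0->2 ok
  [9] y  {2,3,4}  => 4  2->4 ok
  [10] y  {2,3,4}  => 4  4->4 ok
  [11] y  {2,3,4}  => 4  4->4 ok
  [12] x  {0,1}  => 1  4->1 ok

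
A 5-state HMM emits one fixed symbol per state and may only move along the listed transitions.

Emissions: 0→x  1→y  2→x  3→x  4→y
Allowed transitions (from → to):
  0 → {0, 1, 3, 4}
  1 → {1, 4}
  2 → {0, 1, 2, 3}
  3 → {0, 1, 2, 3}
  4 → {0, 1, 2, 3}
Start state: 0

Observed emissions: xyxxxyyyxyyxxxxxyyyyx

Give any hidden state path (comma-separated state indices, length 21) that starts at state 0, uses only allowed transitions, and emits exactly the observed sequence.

0,4,3,3,0,1,1,4,3,1,4,3,2,2,3,2,1,1,1,4,0

  t0 'x' -> {0,2,3}, take 0 (start)
  t1 'y' -> {1,4}, take 4 (0->4 ok)
  t2 'x' -> {0,2,3}, take 3 (4->3 ok)
  t3 'x' -> {0,2,3}, take 3 (3->3 ok)
  t4 'x' -> {0,2,3}, take 0 (3->0 ok)
  t5 'y' -> {1,4}, take 1 (0->1 ok)
  t6 'y' -> {1,4}, take 1 (1->1 ok)
  t7 'y' -> {1,4}, take 4 (1->4 ok)
  t8 'x' -> {0,2,3}, take 3 (4->3 ok)
  t9 'y' -> {1,4}, take 1 (3->1 ok)
  t10 'y' -> {1,4}, take 4 (1->4 ok)
  t11 'x' -> {0,2,3}, take 3 (4->3 ok)
  t12 'x' -> {0,2,3}, take 2 (3->2 ok)
  t13 'x' -> {0,2,3}, take 2 (2->2 ok)
  t14 'x' -> {0,2,3}, take 3 (2->3 ok)
  t15 'x' -> {0,2,3}, take 2 (3->2 ok)
  t16 'y' -> {1,4}, take 1 (2->1 ok)
  t17 'y' -> {1,4}, take 1 (1->1 ok)
  t18 'y' -> {1,4}, take 1 (1->1 ok)
  t19 'y' -> {1,4}, take 4 (1->4 ok)
  t20 'x' -> {0,2,3}, take 0 (4->0 ok)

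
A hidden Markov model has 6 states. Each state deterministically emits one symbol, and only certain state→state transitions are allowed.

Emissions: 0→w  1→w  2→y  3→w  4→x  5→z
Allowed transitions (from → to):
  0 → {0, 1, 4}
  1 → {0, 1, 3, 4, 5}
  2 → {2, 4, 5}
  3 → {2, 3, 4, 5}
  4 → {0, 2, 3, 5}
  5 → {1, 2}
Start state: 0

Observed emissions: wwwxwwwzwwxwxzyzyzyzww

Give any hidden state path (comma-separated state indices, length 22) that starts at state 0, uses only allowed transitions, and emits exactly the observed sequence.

  [0] w  {0,1,3}  => 0  start
  [1] w  {0,1,3}  => 0  0->0 ok
  [2] w  {0,1,3}  => 0  0->0 ok
  [3] x  {4}  => 4  0->4 ok
  [4] w  {0,1,3}  => 0  4->0 ok
  [5] w  {0,1,3}  => 0  0->0 ok
  [6] w  {0,1,3}  => 1  0->1 ok
  [7] z  {5}  => 5  1->5 ok
  [8] w  {0,1,3}  => 1  5->1 ok
  [9] w  {0,1,3}  => 1  1->1 ok
  [10] x  {4}  => 4  1->4 ok
  [11] w  {0,1,3}  => 3  4->3 ok
  [12] x  {4}  => 4  3->4 ok
  [13] z  {5}  => 5  4->5 ok
  [14] y  {2}  => 2  5->2 ok
  [15] z  {5}  => 5  2->5 ok
  [16] y  {2}  => 2  5->2 ok
  [17] z  {5}  => 5  2->5 ok
  [18] y  {2}  => 2  5->2 ok
  [19] z  {5}  => 5  2->5 ok
  [20] w  {0,1,3}  => 1  5->1 ok
  [21] w  {0,1,3}  => 0  1->0 ok

0,0,0,4,0,0,1,5,1,1,4,3,4,5,2,5,2,5,2,5,1,0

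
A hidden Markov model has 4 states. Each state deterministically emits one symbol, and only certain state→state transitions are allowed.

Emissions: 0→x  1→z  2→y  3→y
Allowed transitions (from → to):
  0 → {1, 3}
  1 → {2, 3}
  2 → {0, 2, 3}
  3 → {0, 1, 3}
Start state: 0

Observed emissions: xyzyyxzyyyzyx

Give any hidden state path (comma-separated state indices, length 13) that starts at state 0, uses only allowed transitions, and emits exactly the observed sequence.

0,3,1,2,2,0,1,2,2,3,1,2,0

  0: obs=x cand={0} pick 0 [start]
  1: obs=y cand={2,3} pick 3 [0->3 ok]
  2: obs=z cand={1} pick 1 [3->1 ok]
  3: obs=y cand={2,3} pick 2 [1->2 ok]
  4: obs=y cand={2,3} pick 2 [2->2 ok]
  5: obs=x cand={0} pick 0 [2->0 ok]
  6: obs=z cand={1} pick 1 [0->1 ok]
  7: obs=y cand={2,3} pick 2 [1->2 ok]
  8: obs=y cand={2,3} pick 2 [2->2 ok]
  9: obs=y cand={2,3} pick 3 [2->3 ok]
  10: obs=z cand={1} pick 1 [3->1 ok]
  11: obs=y cand={2,3} pick 2 [1->2 ok]
  12: obs=x cand={0} pick 0 [2->0 ok]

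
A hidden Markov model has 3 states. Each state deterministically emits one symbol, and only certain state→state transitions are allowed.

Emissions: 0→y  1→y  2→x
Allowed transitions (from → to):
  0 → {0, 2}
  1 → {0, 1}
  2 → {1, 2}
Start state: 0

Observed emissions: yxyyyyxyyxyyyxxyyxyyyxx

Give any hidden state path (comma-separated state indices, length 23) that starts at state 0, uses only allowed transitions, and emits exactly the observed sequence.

0,2,1,1,1,0,2,1,0,2,1,1,0,2,2,1,0,2,1,0,0,2,2

  t0 'y' -> {0,1}, take 0 (start)
  t1 'x' -> {2}, take 2 (0->2 ok)
  t2 'y' -> {0,1}, take 1 (2->1 ok)
  t3 'y' -> {0,1}, take 1 (1->1 ok)
  t4 'y' -> {0,1}, take 1 (1->1 ok)
  t5 'y' -> {0,1}, take 0 (1->0 ok)
  t6 'x' -> {2}, take 2 (0->2 ok)
  t7 'y' -> {0,1}, take 1 (2->1 ok)
  t8 'y' -> {0,1}, take 0 (1->0 ok)
  t9 'x' -> {2}, take 2 (0->2 ok)
  t10 'y' -> {0,1}, take 1 (2->1 ok)
  t11 'y' -> {0,1}, take 1 (1->1 ok)
  t12 'y' -> {0,1}, take 0 (1->0 ok)
  t13 'x' -> {2}, take 2 (0->2 ok)
  t14 'x' -> {2}, take 2 (2->2 ok)
  t15 'y' -> {0,1}, take 1 (2->1 ok)
  t16 'y' -> {0,1}, take 0 (1->0 ok)
  t17 'x' -> {2}, take 2 (0->2 ok)
  t18 'y' -> {0,1}, take 1 (2->1 ok)
  t19 'y' -> {0,1}, take 0 (1->0 ok)
  t20 'y' -> {0,1}, take 0 (0->0 ok)
  t21 'x' -> {2}, take 2 (0->2 ok)
  t22 'x' -> {2}, take 2 (2->2 ok)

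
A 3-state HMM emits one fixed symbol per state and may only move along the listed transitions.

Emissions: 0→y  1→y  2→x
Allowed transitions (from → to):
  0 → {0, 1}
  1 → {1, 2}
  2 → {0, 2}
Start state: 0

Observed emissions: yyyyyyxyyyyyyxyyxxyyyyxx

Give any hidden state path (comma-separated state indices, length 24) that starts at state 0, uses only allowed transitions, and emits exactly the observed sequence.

  pos 0: y in {0,1}, choose 0; start
  pos 1: y in {0,1}, choose 0; 0->0 ok
  pos 2: y in {0,1}, choose 1; 0->1 ok
  pos 3: y in {0,1}, choose 1; 1->1 ok
  pos 4: y in {0,1}, choose 1; 1->1 ok
  pos 5: y in {0,1}, choose 1; 1->1 ok
  pos 6: x in {2}, choose 2; 1->2 ok
  pos 7: y in {0,1}, choose 0; 2->0 ok
  pos 8: y in {0,1}, choose 0; 0->0 ok
  pos 9: y in {0,1}, choose 1; 0->1 ok
  pos 10: y in {0,1}, choose 1; 1->1 ok
  pos 11: y in {0,1}, choose 1; 1->1 ok
  pos 12: y in {0,1}, choose 1; 1->1 ok
  pos 13: x in {2}, choose 2; 1->2 ok
  pos 14: y in {0,1}, choose 0; 2->0 ok
  pos 15: y in {0,1}, choose 1; 0->1 ok
  pos 16: x in {2}, choose 2; 1->2 ok
  pos 17: x in {2}, choose 2; 2->2 ok
  pos 18: y in {0,1}, choose 0; 2->0 ok
  pos 19: y in {0,1}, choose 0; 0->0 ok
  pos 20: y in {0,1}, choose 0; 0->0 ok
  pos 21: y in {0,1}, choose 1; 0->1 ok
  pos 22: x in {2}, choose 2; 1->2 ok
  pos 23: x in {2}, choose 2; 2->2 ok

0,0,1,1,1,1,2,0,0,1,1,1,1,2,0,1,2,2,0,0,0,1,2,2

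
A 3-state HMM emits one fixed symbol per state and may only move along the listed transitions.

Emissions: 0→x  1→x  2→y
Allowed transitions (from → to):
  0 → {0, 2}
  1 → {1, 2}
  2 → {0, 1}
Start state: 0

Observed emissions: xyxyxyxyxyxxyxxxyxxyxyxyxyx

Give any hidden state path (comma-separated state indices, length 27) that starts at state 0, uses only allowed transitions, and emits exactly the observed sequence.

  pos 0: x in {0,1}, choose 0; start
  pos 1: y in {2}, choose 2; 0->2 ok
  pos 2: x in {0,1}, choose 0; 2->0 ok
  pos 3: y in {2}, choose 2; 0->2 ok
  pos 4: x in {0,1}, choose 1; 2->1 ok
  pos 5: y in {2}, choose 2; 1->2 ok
  pos 6: x in {0,1}, choose 0; 2->0 ok
  pos 7: y in {2}, choose 2; 0->2 ok
  pos 8: x in {0,1}, choose 1; 2->1 ok
  pos 9: y in {2}, choose 2; 1->2 ok
  pos 10: x in {0,1}, choose 1; 2->1 ok
  pos 11: x in {0,1}, choose 1; 1->1 ok
  pos 12: y in {2}, choose 2; 1->2 ok
  pos 13: x in {0,1}, choose 0; 2->0 ok
  pos 14: x in {0,1}, choose 0; 0->0 ok
  pos 15: x in {0,1}, choose 0; 0->0 ok
  pos 16: y in {2}, choose 2; 0->2 ok
  pos 17: x in {0,1}, choose 1; 2->1 ok
  pos 18: x in {0,1}, choose 1; 1->1 ok
  pos 19: y in {2}, choose 2; 1->2 ok
  pos 20: x in {0,1}, choose 1; 2->1 ok
  pos 21: y in {2}, choose 2; 1->2 ok
  pos 22: x in {0,1}, choose 0; 2->0 ok
  pos 23: y in {2}, choose 2; 0->2 ok
  pos 24: x in {0,1}, choose 1; 2->1 ok
  pos 25: y in {2}, choose 2; 1->2 ok
  pos 26: x in {0,1}, choose 0; 2->0 ok

0,2,0,2,1,2,0,2,1,2,1,1,2,0,0,0,2,1,1,2,1,2,0,2,1,2,0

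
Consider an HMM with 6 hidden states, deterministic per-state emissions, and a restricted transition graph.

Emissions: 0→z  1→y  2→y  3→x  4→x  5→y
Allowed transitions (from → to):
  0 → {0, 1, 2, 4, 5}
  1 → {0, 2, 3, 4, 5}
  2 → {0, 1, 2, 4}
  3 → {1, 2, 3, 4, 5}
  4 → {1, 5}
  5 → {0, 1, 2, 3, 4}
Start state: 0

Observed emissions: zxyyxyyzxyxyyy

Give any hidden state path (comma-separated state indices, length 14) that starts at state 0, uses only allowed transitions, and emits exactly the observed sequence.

0,4,5,2,4,5,1,0,4,1,4,5,2,1

  t0 'z' -> {0}, take 0 (start)
  t1 'x' -> {3,4}, take 4 (0->4 ok)
  t2 'y' -> {1,2,5}, take 5 (4->5 ok)
  t3 'y' -> {1,2,5}, take 2 (5->2 ok)
  t4 'x' -> {3,4}, take 4 (2->4 ok)
  t5 'y' -> {1,2,5}, take 5 (4->5 ok)
  t6 'y' -> {1,2,5}, take 1 (5->1 ok)
  t7 'z' -> {0}, take 0 (1->0 ok)
  t8 'x' -> {3,4}, take 4 (0->4 ok)
  t9 'y' -> {1,2,5}, take 1 (4->1 ok)
  t10 'x' -> {3,4}, take 4 (1->4 ok)
  t11 'y' -> {1,2,5}, take 5 (4->5 ok)
  t12 'y' -> {1,2,5}, take 2 (5->2 ok)
  t13 'y' -> {1,2,5}, take 1 (2->1 ok)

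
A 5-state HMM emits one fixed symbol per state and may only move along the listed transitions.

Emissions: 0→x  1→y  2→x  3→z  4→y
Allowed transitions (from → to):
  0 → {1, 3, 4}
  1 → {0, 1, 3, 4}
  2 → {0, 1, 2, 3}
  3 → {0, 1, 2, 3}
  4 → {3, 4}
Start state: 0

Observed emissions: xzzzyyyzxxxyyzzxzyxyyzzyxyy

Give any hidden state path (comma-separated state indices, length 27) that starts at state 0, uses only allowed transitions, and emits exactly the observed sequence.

0,3,3,3,1,1,4,3,2,2,0,1,4,3,3,0,3,1,0,4,4,3,3,1,0,4,4

  [0] x  {0,2}  => 0  start
  [1] z  {3}  => 3  0->3 ok
  [2] z  {3}  => 3  3->3 ok
  [3] z  {3}  => 3  3->3 ok
  [4] y  {1,4}  => 1  3->1 ok
  [5] y  {1,4}  => 1  1->1 ok
  [6] y  {1,4}  => 4  1->4 ok
  [7] z  {3}  => 3  4->3 ok
  [8] x  {0,2}  => 2  3->2 ok
  [9] x  {0,2}  => 2  2->2 ok
  [10] x  {0,2}  => 0  2->0 ok
  [11] y  {1,4}  => 1  0->1 ok
  [12] y  {1,4}  => 4  1->4 ok
  [13] z  {3}  => 3  4->3 ok
  [14] z  {3}  => 3  3->3 ok
  [15] x  {0,2}  => 0  3->0 ok
  [16] z  {3}  => 3  0->3 ok
  [17] y  {1,4}  => 1  3->1 ok
  [18] x  {0,2}  => 0  1->0 ok
  [19] y  {1,4}  => 4  0->4 ok
  [20] y  {1,4}  => 4  4->4 ok
  [21] z  {3}  => 3  4->3 ok
  [22] z  {3}  => 3  3->3 ok
  [23] y  {1,4}  => 1  3->1 ok
  [24] x  {0,2}  => 0  1->0 ok
  [25] y  {1,4}  => 4  0->4 ok
  [26] y  {1,4}  => 4  4->4 ok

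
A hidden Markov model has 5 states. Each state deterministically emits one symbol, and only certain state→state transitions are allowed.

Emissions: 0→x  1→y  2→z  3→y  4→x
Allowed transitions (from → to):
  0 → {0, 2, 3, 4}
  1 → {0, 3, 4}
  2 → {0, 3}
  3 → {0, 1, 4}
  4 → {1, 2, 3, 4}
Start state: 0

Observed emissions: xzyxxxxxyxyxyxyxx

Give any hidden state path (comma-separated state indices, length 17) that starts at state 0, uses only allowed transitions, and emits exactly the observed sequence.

0,2,3,4,4,4,4,4,3,4,1,4,3,0,3,0,4

  t0 'x' -> {0,4}, take 0 (start)
  t1 'z' -> {2}, take 2 (0->2 ok)
  t2 'y' -> {1,3}, take 3 (2->3 ok)
  t3 'x' -> {0,4}, take 4 (3->4 ok)
  t4 'x' -> {0,4}, take 4 (4->4 ok)
  t5 'x' -> {0,4}, take 4 (4->4 ok)
  t6 'x' -> {0,4}, take 4 (4->4 ok)
  t7 'x' -> {0,4}, take 4 (4->4 ok)
  t8 'y' -> {1,3}, take 3 (4->3 ok)
  t9 'x' -> {0,4}, take 4 (3->4 ok)
  t10 'y' -> {1,3}, take 1 (4->1 ok)
  t11 'x' -> {0,4}, take 4 (1->4 ok)
  t12 'y' -> {1,3}, take 3 (4->3 ok)
  t13 'x' -> {0,4}, take 0 (3->0 ok)
  t14 'y' -> {1,3}, take 3 (0->3 ok)
  t15 'x' -> {0,4}, take 0 (3->0 ok)
  t16 'x' -> {0,4}, take 4 (0->4 ok)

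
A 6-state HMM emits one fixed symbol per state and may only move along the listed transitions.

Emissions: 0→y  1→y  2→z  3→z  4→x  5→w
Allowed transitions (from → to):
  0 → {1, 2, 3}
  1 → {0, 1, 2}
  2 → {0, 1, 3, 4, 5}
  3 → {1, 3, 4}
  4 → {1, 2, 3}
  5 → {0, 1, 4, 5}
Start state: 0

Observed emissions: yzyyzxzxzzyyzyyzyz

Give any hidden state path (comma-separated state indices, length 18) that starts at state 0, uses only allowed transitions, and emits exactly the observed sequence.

  [0] y  {0,1}  => 0  start
  [1] z  {2,3}  => 2  0->2 ok
  [2] y  {0,1}  => 0  2->0 ok
  [3] y  {0,1}  => 1  0->1 ok
  [4] z  {2,3}  => 2  1->2 ok
  [5] x  {4}  => 4  2->4 ok
  [6] z  {2,3}  => 3  4->3 ok
  [7] x  {4}  => 4  3->4 ok
  [8] z  {2,3}  => 3  4->3 ok
  [9] z  {2,3}  => 3  3->3 ok
  [10] y  {0,1}  => 1  3->1 ok
  [11] y  {0,1}  => 0  1->0 ok
  [12] z  {2,3}  => 2  0->2 ok
  [13] y  {0,1}  => 1  2->1 ok
  [14] y  {0,1}  => 0  1->0 ok
  [15] z  {2,3}  => 2  0->2 ok
  [16] y  {0,1}  => 1  2->1 ok
  [17] z  {2,3}  => 2  1->2 ok

0,2,0,1,2,4,3,4,3,3,1,0,2,1,0,2,1,2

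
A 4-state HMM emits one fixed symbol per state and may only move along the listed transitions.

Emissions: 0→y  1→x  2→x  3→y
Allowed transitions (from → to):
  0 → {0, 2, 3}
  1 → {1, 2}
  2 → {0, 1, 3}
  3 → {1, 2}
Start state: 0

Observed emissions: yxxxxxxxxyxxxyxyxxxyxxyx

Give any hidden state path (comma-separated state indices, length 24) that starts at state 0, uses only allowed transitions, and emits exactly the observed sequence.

  0: obs=y cand={0,3} pick 0 [start]
  1: obs=x cand={1,2} pick 2 [0->2 ok]
  2: obs=x cand={1,2} pick 1 [2->1 ok]
  3: obs=x cand={1,2} pick 1 [1->1 ok]
  4: obs=x cand={1,2} pick 1 [1->1 ok]
  5: obs=x cand={1,2} pick 1 [1->1 ok]
  6: obs=x cand={1,2} pick 1 [1->1 ok]
  7: obs=x cand={1,2} pick 1 [1->1 ok]
  8: obs=x cand={1,2} pick 2 [1->2 ok]
  9: obs=y cand={0,3} pick 3 [2->3 ok]
  10: obs=x cand={1,2} pick 1 [3->1 ok]
  11: obs=x cand={1,2} pick 1 [1->1 ok]
  12: obs=x cand={1,2} pick 2 [1->2 ok]
  13: obs=y cand={0,3} pick 3 [2->3 ok]
  14: obs=x cand={1,2} pick 2 [3->2 ok]
  15: obs=y cand={0,3} pick 3 [2->3 ok]
  16: obs=x cand={1,2} pick 1 [3->1 ok]
  17: obs=x cand={1,2} pick 1 [1->1 ok]
  18: obs=x cand={1,2} pick 2 [1->2 ok]
  19: obs=y cand={0,3} pick 3 [2->3 ok]
  20: obs=x cand={1,2} pick 1 [3->1 ok]
  21: obs=x cand={1,2} pick 2 [1->2 ok]
  22: obs=y cand={0,3} pick 3 [2->3 ok]
  23: obs=x cand={1,2} pick 1 [3->1 ok]

0,2,1,1,1,1,1,1,2,3,1,1,2,3,2,3,1,1,2,3,1,2,3,1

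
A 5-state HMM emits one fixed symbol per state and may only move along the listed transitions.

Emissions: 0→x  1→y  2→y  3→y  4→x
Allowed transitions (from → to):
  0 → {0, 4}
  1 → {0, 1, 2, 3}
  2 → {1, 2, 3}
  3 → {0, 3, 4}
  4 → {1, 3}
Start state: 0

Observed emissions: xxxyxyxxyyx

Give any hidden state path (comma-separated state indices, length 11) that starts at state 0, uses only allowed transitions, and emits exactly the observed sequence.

  pos 0: x in {0,4}, choose 0; start
  pos 1: x in {0,4}, choose 0; 0->0 ok
  pos 2: x in {0,4}, choose 4; 0->4 ok
  pos 3: y in {1,2,3}, choose 3; 4->3 ok
  pos 4: x in {0,4}, choose 4; 3->4 ok
  pos 5: y in {1,2,3}, choose 1; 4->1 ok
  pos 6: x in {0,4}, choose 0; 1->0 ok
  pos 7: x in {0,4}, choose 4; 0->4 ok
  pos 8: y in {1,2,3}, choose 3; 4->3 ok
  pos 9: y in {1,2,3}, choose 3; 3->3 ok
  pos 10: x in {0,4}, choose 4; 3->4 ok

0,0,4,3,4,1,0,4,3,3,4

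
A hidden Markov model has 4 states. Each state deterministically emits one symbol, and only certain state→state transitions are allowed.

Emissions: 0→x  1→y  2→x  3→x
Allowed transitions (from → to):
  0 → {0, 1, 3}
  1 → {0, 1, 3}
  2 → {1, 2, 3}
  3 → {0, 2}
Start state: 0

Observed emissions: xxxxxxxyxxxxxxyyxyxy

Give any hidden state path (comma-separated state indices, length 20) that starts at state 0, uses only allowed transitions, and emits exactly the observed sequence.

  t0 'x' -> {0,2,3}, take 0 (start)
  t1 'x' -> {0,2,3}, take 3 (0->3 ok)
  t2 'x' -> {0,2,3}, take 0 (3->0 ok)
  t3 'x' -> {0,2,3}, take 3 (0->3 ok)
  t4 'x' -> {0,2,3}, take 2 (3->2 ok)
  t5 'x' -> {0,2,3}, take 3 (2->3 ok)
  t6 'x' -> {0,2,3}, take 2 (3->2 ok)
  t7 'y' -> {1}, take 1 (2->1 ok)
  t8 'x' -> {0,2,3}, take 0 (1->0 ok)
  t9 'x' -> {0,2,3}, take 3 (0->3 ok)
  t10 'x' -> {0,2,3}, take 0 (3->0 ok)
  t11 'x' -> {0,2,3}, take 3 (0->3 ok)
  t12 'x' -> {0,2,3}, take 2 (3->2 ok)
  t13 'x' -> {0,2,3}, take 2 (2->2 ok)
  t14 'y' -> {1}, take 1 (2->1 ok)
  t15 'y' -> {1}, take 1 (1->1 ok)
  t16 'x' -> {0,2,3}, take 0 (1->0 ok)
  t17 'y' -> {1}, take 1 (0->1 ok)
  t18 'x' -> {0,2,3}, take 0 (1->0 ok)
  t19 'y' -> {1}, take 1 (0->1 ok)

0,3,0,3,2,3,2,1,0,3,0,3,2,2,1,1,0,1,0,1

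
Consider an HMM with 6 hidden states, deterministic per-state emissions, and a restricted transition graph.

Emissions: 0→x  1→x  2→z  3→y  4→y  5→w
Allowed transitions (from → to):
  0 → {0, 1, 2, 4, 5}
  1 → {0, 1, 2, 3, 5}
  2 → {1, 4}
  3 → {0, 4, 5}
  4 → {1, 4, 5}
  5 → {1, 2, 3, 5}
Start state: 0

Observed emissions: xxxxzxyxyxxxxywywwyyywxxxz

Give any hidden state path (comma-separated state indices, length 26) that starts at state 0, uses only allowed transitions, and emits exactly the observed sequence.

  pos 0: x in {0,1}, choose 0; start
  pos 1: x in {0,1}, choose 1; 0->1 ok
  pos 2: x in {0,1}, choose 0; 1->0 ok
  pos 3: x in {0,1}, choose 1; 0->1 ok
  pos 4: z in {2}, choose 2; 1->2 ok
  pos 5: x in {0,1}, choose 1; 2->1 ok
  pos 6: y in {3,4}, choose 3; 1->3 ok
  pos 7: x in {0,1}, choose 0; 3->0 ok
  pos 8: y in {3,4}, choose 4; 0->4 ok
  pos 9: x in {0,1}, choose 1; 4->1 ok
  pos 10: x in {0,1}, choose 1; 1->1 ok
  pos 11: x in {0,1}, choose 1; 1->1 ok
  pos 12: x in {0,1}, choose 0; 1->0 ok
  pos 13: y in {3,4}, choose 4; 0->4 ok
  pos 14: w in {5}, choose 5; 4->5 ok
  pos 15: y in {3,4}, choose 3; 5->3 ok
  pos 16: w in {5}, choose 5; 3->5 ok
  pos 17: w in {5}, choose 5; 5->5 ok
  pos 18: y in {3,4}, choose 3; 5->3 ok
  pos 19: y in {3,4}, choose 4; 3->4 ok
  pos 20: y in {3,4}, choose 4; 4->4 ok
  pos 21: w in {5}, choose 5; 4->5 ok
  pos 22: x in {0,1}, choose 1; 5->1 ok
  pos 23: x in {0,1}, choose 0; 1->0 ok
  pos 24: x in {0,1}, choose 0; 0->0 ok
  pos 25: z in {2}, choose 2; 0->2 ok

0,1,0,1,2,1,3,0,4,1,1,1,0,4,5,3,5,5,3,4,4,5,1,0,0,2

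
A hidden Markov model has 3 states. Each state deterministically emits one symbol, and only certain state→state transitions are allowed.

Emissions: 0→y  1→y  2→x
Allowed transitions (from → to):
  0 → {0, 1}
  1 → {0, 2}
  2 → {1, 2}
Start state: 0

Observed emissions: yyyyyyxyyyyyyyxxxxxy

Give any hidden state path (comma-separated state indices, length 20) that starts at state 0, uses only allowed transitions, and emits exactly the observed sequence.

0,0,0,1,0,1,2,1,0,0,1,0,0,1,2,2,2,2,2,1

  0: obs=y cand={0,1} pick 0 [start]
  1: obs=y cand={0,1} pick 0 [0->0 ok]
  2: obs=y cand={0,1} pick 0 [0->0 ok]
  3: obs=y cand={0,1} pick 1 [0->1 ok]
  4: obs=y cand={0,1} pick 0 [1->0 ok]
  5: obs=y cand={0,1} pick 1 [0->1 ok]
  6: obs=x cand={2} pick 2 [1->2 ok]
  7: obs=y cand={0,1} pick 1 [2->1 ok]
  8: obs=y cand={0,1} pick 0 [1->0 ok]
  9: obs=y cand={0,1} pick 0 [0->0 ok]
  10: obs=y cand={0,1} pick 1 [0->1 ok]
  11: obs=y cand={0,1} pick 0 [1->0 ok]
  12: obs=y cand={0,1} pick 0 [0->0 ok]
  13: obs=y cand={0,1} pick 1 [0->1 ok]
  14: obs=x cand={2} pick 2 [1->2 ok]
  15: obs=x cand={2} pick 2 [2->2 ok]
  16: obs=x cand={2} pick 2 [2->2 ok]
  17: obs=x cand={2} pick 2 [2->2 ok]
  18: obs=x cand={2} pick 2 [2->2 ok]
  19: obs=y cand={0,1} pick 1 [2->1 ok]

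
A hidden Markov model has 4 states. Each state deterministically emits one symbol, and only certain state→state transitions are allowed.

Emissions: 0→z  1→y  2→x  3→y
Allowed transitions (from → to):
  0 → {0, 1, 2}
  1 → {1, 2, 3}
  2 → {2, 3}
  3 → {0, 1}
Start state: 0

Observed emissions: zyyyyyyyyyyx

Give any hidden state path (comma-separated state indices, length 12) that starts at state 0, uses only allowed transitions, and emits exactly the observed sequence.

  [0] z  {0}  => 0  start
  [1] y  {1,3}  => 1  0->1 ok
  [2] y  {1,3}  => 1  1->1 ok
  [3] y  {1,3}  => 3  1->3 ok
  [4] y  {1,3}  => 1  3->1 ok
  [5] y  {1,3}  => 3  1->3 ok
  [6] y  {1,3}  => 1  3->1 ok
  [7] y  {1,3}  => 3  1->3 ok
  [8] y  {1,3}  => 1  3->1 ok
  [9] y  {1,3}  => 3  1->3 ok
  [10] y  {1,3}  => 1  3->1 ok
  [11] x  {2}  => 2  1->2 ok

0,1,1,3,1,3,1,3,1,3,1,2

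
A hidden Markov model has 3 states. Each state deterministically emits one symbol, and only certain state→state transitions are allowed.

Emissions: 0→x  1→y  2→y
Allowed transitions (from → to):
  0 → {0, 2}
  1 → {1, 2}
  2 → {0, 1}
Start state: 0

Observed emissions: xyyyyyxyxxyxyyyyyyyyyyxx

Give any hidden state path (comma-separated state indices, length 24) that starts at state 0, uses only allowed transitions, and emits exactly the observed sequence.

  pos 0: x in {0}, choose 0; start
  pos 1: y in {1,2}, choose 2; 0->2 ok
  pos 2: y in {1,2}, choose 1; 2->1 ok
  pos 3: y in {1,2}, choose 1; 1->1 ok
  pos 4: y in {1,2}, choose 1; 1->1 ok
  pos 5: y in {1,2}, choose 2; 1->2 ok
  pos 6: x in {0}, choose 0; 2->0 ok
  pos 7: y in {1,2}, choose 2; 0->2 ok
  pos 8: x in {0}, choose 0; 2->0 ok
  pos 9: x in {0}, choose 0; 0->0 ok
  pos 10: y in {1,2}, choose 2; 0->2 ok
  pos 11: x in {0}, choose 0; 2->0 ok
  pos 12: y in {1,2}, choose 2; 0->2 ok
  pos 13: y in {1,2}, choose 1; 2->1 ok
  pos 14: y in {1,2}, choose 1; 1->1 ok
  pos 15: y in {1,2}, choose 1; 1->1 ok
  pos 16: y in {1,2}, choose 2; 1->2 ok
  pos 17: y in {1,2}, choose 1; 2->1 ok
  pos 18: y in {1,2}, choose 2; 1->2 ok
  pos 19: y in {1,2}, choose 1; 2->1 ok
  pos 20: y in {1,2}, choose 1; 1->1 ok
  pos 21: y in {1,2}, choose 2; 1->2 ok
  pos 22: x in {0}, choose 0; 2->0 ok
  pos 23: x in {0}, choose 0; 0->0 ok

0,2,1,1,1,2,0,2,0,0,2,0,2,1,1,1,2,1,2,1,1,2,0,0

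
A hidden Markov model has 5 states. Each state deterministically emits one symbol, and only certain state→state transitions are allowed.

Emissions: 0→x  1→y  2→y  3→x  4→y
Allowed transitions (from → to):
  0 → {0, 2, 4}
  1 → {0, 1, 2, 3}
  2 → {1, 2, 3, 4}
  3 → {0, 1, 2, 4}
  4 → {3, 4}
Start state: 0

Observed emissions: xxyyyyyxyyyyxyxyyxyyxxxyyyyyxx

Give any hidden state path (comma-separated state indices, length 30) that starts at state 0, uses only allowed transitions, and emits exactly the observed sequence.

0,0,4,4,4,4,4,3,4,4,4,4,3,4,3,4,4,3,4,4,3,0,0,2,1,2,1,2,3,0

  pos 0: x in {0,3}, choose 0; start
  pos 1: x in {0,3}, choose 0; 0->0 ok
  pos 2: y in {1,2,4}, choose 4; 0->4 ok
  pos 3: y in {1,2,4}, choose 4; 4->4 ok
  pos 4: y in {1,2,4}, choose 4; 4->4 ok
  pos 5: y in {1,2,4}, choose 4; 4->4 ok
  pos 6: y in {1,2,4}, choose 4; 4->4 ok
  pos 7: x in {0,3}, choose 3; 4->3 ok
  pos 8: y in {1,2,4}, choose 4; 3->4 ok
  pos 9: y in {1,2,4}, choose 4; 4->4 ok
  pos 10: y in {1,2,4}, choose 4; 4->4 ok
  pos 11: y in {1,2,4}, choose 4; 4->4 ok
  pos 12: x in {0,3}, choose 3; 4->3 ok
  pos 13: y in {1,2,4}, choose 4; 3->4 ok
  pos 14: x in {0,3}, choose 3; 4->3 ok
  pos 15: y in {1,2,4}, choose 4; 3->4 ok
  pos 16: y in {1,2,4}, choose 4; 4->4 ok
  pos 17: x in {0,3}, choose 3; 4->3 ok
  pos 18: y in {1,2,4}, choose 4; 3->4 ok
  pos 19: y in {1,2,4}, choose 4; 4->4 ok
  pos 20: x in {0,3}, choose 3; 4->3 ok
  pos 21: x in {0,3}, choose 0; 3->0 ok
  pos 22: x in {0,3}, choose 0; 0->0 ok
  pos 23: y in {1,2,4}, choose 2; 0->2 ok
  pos 24: y in {1,2,4}, choose 1; 2->1 ok
  pos 25: y in {1,2,4}, choose 2; 1->2 ok
  pos 26: y in {1,2,4}, choose 1; 2->1 ok
  pos 27: y in {1,2,4}, choose 2; 1->2 ok
  pos 28: x in {0,3}, choose 3; 2->3 ok
  pos 29: x in {0,3}, choose 0; 3->0 ok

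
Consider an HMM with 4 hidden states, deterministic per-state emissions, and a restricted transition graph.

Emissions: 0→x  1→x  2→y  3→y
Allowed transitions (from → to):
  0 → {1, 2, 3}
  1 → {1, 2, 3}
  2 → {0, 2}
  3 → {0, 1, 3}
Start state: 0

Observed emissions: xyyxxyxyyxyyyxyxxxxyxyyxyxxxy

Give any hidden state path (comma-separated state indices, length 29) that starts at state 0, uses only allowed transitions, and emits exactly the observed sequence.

  pos 0: x in {0,1}, choose 0; start
  pos 1: y in {2,3}, choose 3; 0->3 ok
  pos 2: y in {2,3}, choose 3; 3->3 ok
  pos 3: x in {0,1}, choose 1; 3->1 ok
  pos 4: x in {0,1}, choose 1; 1->1 ok
  pos 5: y in {2,3}, choose 2; 1->2 ok
  pos 6: x in {0,1}, choose 0; 2->0 ok
  pos 7: y in {2,3}, choose 2; 0->2 ok
  pos 8: y in {2,3}, choose 2; 2->2 ok
  pos 9: x in {0,1}, choose 0; 2->0 ok
  pos 10: y in {2,3}, choose 3; 0->3 ok
  pos 11: y in {2,3}, choose 3; 3->3 ok
  pos 12: y in {2,3}, choose 3; 3->3 ok
  pos 13: x in {0,1}, choose 0; 3->0 ok
  pos 14: y in {2,3}, choose 3; 0->3 ok
  pos 15: x in {0,1}, choose 0; 3->0 ok
  pos 16: x in {0,1}, choose 1; 0->1 ok
  pos 17: x in {0,1}, choose 1; 1->1 ok
  pos 18: x in {0,1}, choose 1; 1->1 ok
  pos 19: y in {2,3}, choose 3; 1->3 ok
  pos 20: x in {0,1}, choose 0; 3->0 ok
  pos 21: y in {2,3}, choose 3; 0->3 ok
  pos 22: y in {2,3}, choose 3; 3->3 ok
  pos 23: x in {0,1}, choose 1; 3->1 ok
  pos 24: y in {2,3}, choose 3; 1->3 ok
  pos 25: x in {0,1}, choose 0; 3->0 ok
  pos 26: x in {0,1}, choose 1; 0->1 ok
  pos 27: x in {0,1}, choose 1; 1->1 ok
  pos 28: y in {2,3}, choose 3; 1->3 ok

0,3,3,1,1,2,0,2,2,0,3,3,3,0,3,0,1,1,1,3,0,3,3,1,3,0,1,1,3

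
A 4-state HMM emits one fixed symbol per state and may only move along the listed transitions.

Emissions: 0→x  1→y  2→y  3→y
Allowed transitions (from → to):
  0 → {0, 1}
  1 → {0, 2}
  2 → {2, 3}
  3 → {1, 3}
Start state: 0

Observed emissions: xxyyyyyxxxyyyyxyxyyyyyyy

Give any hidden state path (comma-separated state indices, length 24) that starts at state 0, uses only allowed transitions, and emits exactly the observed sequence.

  0: obs=x cand={0} pick 0 [start]
  1: obs=x cand={0} pick 0 [0->0 ok]
  2: obs=y cand={1,2,3} pick 1 [0->1 ok]
  3: obs=y cand={1,2,3} pick 2 [1->2 ok]
  4: obs=y cand={1,2,3} pick 2 [2->2 ok]
  5: obs=y cand={1,2,3} pick 3 [2->3 ok]
  6: obs=y cand={1,2,3} pick 1 [3->1 ok]
  7: obs=x cand={0} pick 0 [1->0 ok]
  8: obs=x cand={0} pick 0 [0->0 ok]
  9: obs=x cand={0} pick 0 [0->0 ok]
  10: obs=y cand={1,2,3} pick 1 [0->1 ok]
  11: obs=y cand={1,2,3} pick 2 [1->2 ok]
  12: obs=y cand={1,2,3} pick 3 [2->3 ok]
  13: obs=y cand={1,2,3} pick 1 [3->1 ok]
  14: obs=x cand={0} pick 0 [1->0 ok]
  15: obs=y cand={1,2,3} pick 1 [0->1 ok]
  16: obs=x cand={0} pick 0 [1->0 ok]
  17: obs=y cand={1,2,3} pick 1 [0->1 ok]
  18: obs=y cand={1,2,3} pick 2 [1->2 ok]
  19: obs=y cand={1,2,3} pick 2 [2->2 ok]
  20: obs=y cand={1,2,3} pick 2 [2->2 ok]
  21: obs=y cand={1,2,3} pick 2 [2->2 ok]
  22: obs=y cand={1,2,3} pick 3 [2->3 ok]
  23: obs=y cand={1,2,3} pick 3 [3->3 ok]

0,0,1,2,2,3,1,0,0,0,1,2,3,1,0,1,0,1,2,2,2,2,3,3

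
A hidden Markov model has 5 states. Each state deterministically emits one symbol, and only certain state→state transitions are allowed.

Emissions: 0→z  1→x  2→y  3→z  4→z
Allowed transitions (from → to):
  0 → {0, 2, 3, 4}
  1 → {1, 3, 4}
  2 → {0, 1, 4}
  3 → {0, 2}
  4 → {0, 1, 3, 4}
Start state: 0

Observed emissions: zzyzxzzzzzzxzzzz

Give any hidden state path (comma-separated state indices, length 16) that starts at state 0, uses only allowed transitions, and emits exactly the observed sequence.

  pos 0: z in {0,3,4}, choose 0; start
  pos 1: z in {0,3,4}, choose 3; 0->3 ok
  pos 2: y in {2}, choose 2; 3->2 ok
  pos 3: z in {0,3,4}, choose 4; 2->4 ok
  pos 4: x in {1}, choose 1; 4->1 ok
  pos 5: z in {0,3,4}, choose 4; 1->4 ok
  pos 6: z in {0,3,4}, choose 0; 4->0 ok
  pos 7: z in {0,3,4}, choose 3; 0->3 ok
  pos 8: z in {0,3,4}, choose 0; 3->0 ok
  pos 9: z in {0,3,4}, choose 4; 0->4 ok
  pos 10: z in {0,3,4}, choose 4; 4->4 ok
  pos 11: x in {1}, choose 1; 4->1 ok
  pos 12: z in {0,3,4}, choose 3; 1->3 ok
  pos 13: z in {0,3,4}, choose 0; 3->0 ok
  pos 14: z in {0,3,4}, choose 3; 0->3 ok
  pos 15: z in {0,3,4}, choose 0; 3->0 ok

0,3,2,4,1,4,0,3,0,4,4,1,3,0,3,0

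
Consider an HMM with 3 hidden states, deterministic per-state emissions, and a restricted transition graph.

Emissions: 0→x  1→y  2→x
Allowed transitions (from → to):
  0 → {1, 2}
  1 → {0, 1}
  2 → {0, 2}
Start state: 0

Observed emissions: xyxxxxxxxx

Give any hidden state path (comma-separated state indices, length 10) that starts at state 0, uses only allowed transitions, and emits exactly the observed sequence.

  [0] x  {0,2}  => 0  start
  [1] y  {1}  => 1  0->1 ok
  [2] x  {0,2}  => 0  1->0 ok
  [3] x  {0,2}  => 2  0->2 ok
  [4] x  {0,2}  => 2  2->2 ok
  [5] x  {0,2}  => 2  2->2 ok
  [6] x  {0,2}  => 2  2->2 ok
  [7] x  {0,2}  => 0  2->0 ok
  [8] x  {0,2}  => 2  0->2 ok
  [9] x  {0,2}  => 0  2->0 ok

0,1,0,2,2,2,2,0,2,0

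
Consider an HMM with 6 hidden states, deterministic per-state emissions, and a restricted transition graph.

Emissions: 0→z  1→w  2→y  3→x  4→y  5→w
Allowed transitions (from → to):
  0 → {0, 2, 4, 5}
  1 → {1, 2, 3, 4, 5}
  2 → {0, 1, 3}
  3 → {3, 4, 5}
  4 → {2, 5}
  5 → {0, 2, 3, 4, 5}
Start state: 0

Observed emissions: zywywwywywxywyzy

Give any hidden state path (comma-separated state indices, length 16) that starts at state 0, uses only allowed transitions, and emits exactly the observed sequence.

  t0 'z' -> {0}, take 0 (start)
  t1 'y' -> {2,4}, take 2 (0->2 ok)
  t2 'w' -> {1,5}, take 1 (2->1 ok)
  t3 'y' -> {2,4}, take 2 (1->2 ok)
  t4 'w' -> {1,5}, take 1 (2->1 ok)
  t5 'w' -> {1,5}, take 5 (1->5 ok)
  t6 'y' -> {2,4}, take 4 (5->4 ok)
  t7 'w' -> {1,5}, take 5 (4->5 ok)
  t8 'y' -> {2,4}, take 4 (5->4 ok)
  t9 'w' -> {1,5}, take 5 (4->5 ok)
  t10 'x' -> {3}, take 3 (5->3 ok)
  t11 'y' -> {2,4}, take 4 (3->4 ok)
  t12 'w' -> {1,5}, take 5 (4->5 ok)
  t13 'y' -> {2,4}, take 2 (5->2 ok)
  t14 'z' -> {0}, take 0 (2->0 ok)
  t15 'y' -> {2,4}, take 2 (0->2 ok)

0,2,1,2,1,5,4,5,4,5,3,4,5,2,0,2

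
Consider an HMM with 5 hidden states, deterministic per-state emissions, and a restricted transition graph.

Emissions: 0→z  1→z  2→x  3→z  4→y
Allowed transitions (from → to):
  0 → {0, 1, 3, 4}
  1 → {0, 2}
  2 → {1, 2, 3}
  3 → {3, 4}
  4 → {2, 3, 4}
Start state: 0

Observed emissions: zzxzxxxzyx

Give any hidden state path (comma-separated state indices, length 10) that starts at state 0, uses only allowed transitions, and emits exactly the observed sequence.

  [0] z  {0,1,3}  => 0  start
  [1] z  {0,1,3}  => 1  0->1 ok
  [2] x  {2}  => 2  1->2 ok
  [3] z  {0,1,3}  => 1  2->1 ok
  [4] x  {2}  => 2  1->2 ok
  [5] x  {2}  => 2  2->2 ok
  [6] x  {2}  => 2  2->2 ok
  [7] z  {0,1,3}  => 3  2->3 ok
  [8] y  {4}  => 4  3->4 ok
  [9] x  {2}  => 2  4->2 ok

0,1,2,1,2,2,2,3,4,2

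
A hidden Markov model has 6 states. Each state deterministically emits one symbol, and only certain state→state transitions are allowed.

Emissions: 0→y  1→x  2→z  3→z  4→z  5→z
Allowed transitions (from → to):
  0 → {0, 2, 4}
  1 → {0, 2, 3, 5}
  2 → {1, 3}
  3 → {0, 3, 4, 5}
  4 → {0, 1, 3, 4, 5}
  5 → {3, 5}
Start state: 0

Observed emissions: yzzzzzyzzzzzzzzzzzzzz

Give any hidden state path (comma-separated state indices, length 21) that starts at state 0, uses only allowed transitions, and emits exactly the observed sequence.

0,2,3,3,5,3,0,4,3,5,3,5,5,5,5,5,5,3,5,3,3

  pos 0: y in {0}, choose 0; start
  pos 1: z in {2,3,4,5}, choose 2; 0->2 ok
  pos 2: z in {2,3,4,5}, choose 3; 2->3 ok
  pos 3: z in {2,3,4,5}, choose 3; 3->3 ok
  pos 4: z in {2,3,4,5}, choose 5; 3->5 ok
  pos 5: z in {2,3,4,5}, choose 3; 5->3 ok
  pos 6: y in {0}, choose 0; 3->0 ok
  pos 7: z in {2,3,4,5}, choose 4; 0->4 ok
  pos 8: z in {2,3,4,5}, choose 3; 4->3 ok
  pos 9: z in {2,3,4,5}, choose 5; 3->5 ok
  pos 10: z in {2,3,4,5}, choose 3; 5->3 ok
  pos 11: z in {2,3,4,5}, choose 5; 3->5 ok
  pos 12: z in {2,3,4,5}, choose 5; 5->5 ok
  pos 13: z in {2,3,4,5}, choose 5; 5->5 ok
  pos 14: z in {2,3,4,5}, choose 5; 5->5 ok
  pos 15: z in {2,3,4,5}, choose 5; 5->5 ok
  pos 16: z in {2,3,4,5}, choose 5; 5->5 ok
  pos 17: z in {2,3,4,5}, choose 3; 5->3 ok
  pos 18: z in {2,3,4,5}, choose 5; 3->5 ok
  pos 19: z in {2,3,4,5}, choose 3; 5->3 ok
  pos 20: z in {2,3,4,5}, choose 3; 3->3 ok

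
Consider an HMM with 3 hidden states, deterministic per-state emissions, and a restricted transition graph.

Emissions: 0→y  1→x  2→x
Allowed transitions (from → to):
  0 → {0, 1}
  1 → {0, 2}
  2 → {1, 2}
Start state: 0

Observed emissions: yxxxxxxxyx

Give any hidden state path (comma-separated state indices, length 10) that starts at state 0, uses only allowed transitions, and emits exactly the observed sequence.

  [0] y  {0}  => 0  start
  [1] x  {1,2}  => 1  0->1 ok
  [2] x  {1,2}  => 2  1->2 ok
  [3] x  {1,2}  => 2  2->2 ok
  [4] x  {1,2}  => 2  2->2 ok
  [5] x  {1,2}  => 1  2->1 ok
  [6] x  {1,2}  => 2  1->2 ok
  [7] x  {1,2}  => 1  2->1 ok
  [8] y  {0}  => 0  1->0 ok
  [9] x  {1,2}  => 1  0->1 ok

0,1,2,2,2,1,2,1,0,1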